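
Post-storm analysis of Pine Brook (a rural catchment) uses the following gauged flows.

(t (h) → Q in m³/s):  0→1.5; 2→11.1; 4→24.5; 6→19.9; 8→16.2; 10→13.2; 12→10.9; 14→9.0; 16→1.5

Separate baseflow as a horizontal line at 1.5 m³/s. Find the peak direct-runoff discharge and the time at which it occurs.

Q_p = 23.0 m³/s at t = 4 h

Subtracting baseflow gives direct-runoff ordinates: 0.0, 9.6, 23.0, 18.4, 14.7, 11.7, 9.4, 7.5, 0.0 m³/s.
The maximum is 23.0 m³/s, occurring at the reading for t = 4 h.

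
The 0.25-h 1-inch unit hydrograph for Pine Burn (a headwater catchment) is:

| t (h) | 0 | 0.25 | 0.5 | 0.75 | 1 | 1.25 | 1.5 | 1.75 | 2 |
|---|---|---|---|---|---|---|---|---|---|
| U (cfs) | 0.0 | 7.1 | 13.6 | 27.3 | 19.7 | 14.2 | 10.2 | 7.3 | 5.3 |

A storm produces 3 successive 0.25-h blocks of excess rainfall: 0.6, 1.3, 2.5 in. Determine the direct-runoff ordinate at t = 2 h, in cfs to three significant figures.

By discrete convolution, Q_j = Σ (P_i / 1 in) · U_{j−i}.
At t = 2 h (j=8): Q = (0.6/1)·5.3 + (1.3/1)·7.3 + (2.5/1)·10.2 = 38.2 cfs.

Q ≈ 38.2 cfs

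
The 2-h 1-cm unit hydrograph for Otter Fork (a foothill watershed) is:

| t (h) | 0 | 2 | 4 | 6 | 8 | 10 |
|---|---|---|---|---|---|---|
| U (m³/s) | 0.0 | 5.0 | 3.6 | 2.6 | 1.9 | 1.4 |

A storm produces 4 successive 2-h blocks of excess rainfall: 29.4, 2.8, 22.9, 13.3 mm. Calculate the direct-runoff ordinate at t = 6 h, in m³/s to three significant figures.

Q ≈ 20.1 m³/s

By discrete convolution, Q_j = Σ (P_i / 10 mm) · U_{j−i}.
At t = 6 h (j=3): Q = (29.4/10)·2.6 + (2.8/10)·3.6 + (22.9/10)·5.0 + (13.3/10)·0.0 = 20.1 m³/s.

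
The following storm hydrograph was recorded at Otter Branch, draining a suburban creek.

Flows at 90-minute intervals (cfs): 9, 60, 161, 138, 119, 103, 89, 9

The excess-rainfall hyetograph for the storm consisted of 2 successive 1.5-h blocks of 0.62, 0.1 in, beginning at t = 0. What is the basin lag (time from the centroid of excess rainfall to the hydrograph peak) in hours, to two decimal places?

Centroid of excess rainfall: t_c = Σ P_i·t̄_i / ΣP_i = 0.9583 h (block centres at 0.75, 2.25 h).
Hydrograph peak occurs at t = 3 h, so basin lag t_L = 3 − 0.9583 = 2.04 h.

t_L ≈ 2.04 h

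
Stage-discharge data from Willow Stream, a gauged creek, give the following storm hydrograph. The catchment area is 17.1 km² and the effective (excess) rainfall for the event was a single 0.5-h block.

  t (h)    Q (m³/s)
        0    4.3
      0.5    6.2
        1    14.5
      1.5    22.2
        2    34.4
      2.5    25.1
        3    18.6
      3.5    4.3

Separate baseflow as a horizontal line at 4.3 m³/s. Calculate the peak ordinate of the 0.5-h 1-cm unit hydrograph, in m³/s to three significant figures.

Direct runoff: 0.0, 1.9, 10.2, 17.9, 30.1, 20.8, 14.3, 0.0 m³/s; ΣQ_DR = 95.20 m³/s, peak = 30.1 m³/s.
Runoff depth d = ΣQ_DR·Δt / A = 95.20 × 1800 / (17.1 km²) = 10.02 mm.
The 1-cm UH is the DRH scaled by (10 mm)/d, so U_p = 30.1 × 10/10.02 = 30.0 m³/s.

U_p ≈ 30.0 m³/s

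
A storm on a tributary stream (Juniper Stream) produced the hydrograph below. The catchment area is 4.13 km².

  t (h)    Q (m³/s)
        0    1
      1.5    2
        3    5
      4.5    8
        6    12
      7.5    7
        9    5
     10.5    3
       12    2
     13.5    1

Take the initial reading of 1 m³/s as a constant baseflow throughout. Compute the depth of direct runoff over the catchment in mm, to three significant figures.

d ≈ 47.1 mm

Direct runoff: 0.0, 1.0, 4.0, 7.0, 11.0, 6.0, 4.0, 2.0, 1.0, 0.0 m³/s; ΣQ_DR = 36.00 m³/s.
V = ΣQ_DR · Δt = 36.00 × 5400 s = 1.944 × 10^5 m³.
Over A = 4.13 km², depth = V / A = 47.1 mm.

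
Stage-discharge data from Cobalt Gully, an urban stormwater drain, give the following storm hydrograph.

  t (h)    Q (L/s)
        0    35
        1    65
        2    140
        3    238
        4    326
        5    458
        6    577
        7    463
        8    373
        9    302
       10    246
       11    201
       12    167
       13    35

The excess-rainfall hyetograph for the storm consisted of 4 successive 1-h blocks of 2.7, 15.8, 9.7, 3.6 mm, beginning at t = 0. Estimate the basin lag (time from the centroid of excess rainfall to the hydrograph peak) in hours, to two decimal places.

t_L ≈ 4.05 h

Centroid of excess rainfall: t_c = Σ P_i·t̄_i / ΣP_i = 1.9465 h (block centres at 0.5, 1.5, 2.5, 3.5 h).
Hydrograph peak occurs at t = 6 h, so basin lag t_L = 6 − 1.9465 = 4.05 h.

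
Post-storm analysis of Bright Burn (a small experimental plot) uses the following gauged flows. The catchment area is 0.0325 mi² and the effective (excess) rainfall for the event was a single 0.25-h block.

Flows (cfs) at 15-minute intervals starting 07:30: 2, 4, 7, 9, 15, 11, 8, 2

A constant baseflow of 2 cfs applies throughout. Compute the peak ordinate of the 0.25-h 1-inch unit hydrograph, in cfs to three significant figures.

Direct runoff: 0.0, 2.0, 5.0, 7.0, 13.0, 9.0, 6.0, 0.0 cfs; ΣQ_DR = 42.00 cfs, peak = 13.0 cfs.
Runoff depth d = ΣQ_DR·Δt / A = 42.00 × 900 / (0.0325 mi²) = 0.5006 in.
The 1-inch UH is the DRH scaled by (1 in)/d, so U_p = 13.0 × 1/0.5006 = 26.0 cfs.

U_p ≈ 26.0 cfs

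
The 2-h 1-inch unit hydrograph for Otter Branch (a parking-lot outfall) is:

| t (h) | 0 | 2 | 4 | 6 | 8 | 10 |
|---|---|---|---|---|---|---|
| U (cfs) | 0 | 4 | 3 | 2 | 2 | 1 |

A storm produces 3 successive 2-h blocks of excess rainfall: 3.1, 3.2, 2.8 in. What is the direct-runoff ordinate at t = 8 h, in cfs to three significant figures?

Q ≈ 21.0 cfs

By discrete convolution, Q_j = Σ (P_i / 1 in) · U_{j−i}.
At t = 8 h (j=4): Q = (3.1/1)·2 + (3.2/1)·2 + (2.8/1)·3 = 21.0 cfs.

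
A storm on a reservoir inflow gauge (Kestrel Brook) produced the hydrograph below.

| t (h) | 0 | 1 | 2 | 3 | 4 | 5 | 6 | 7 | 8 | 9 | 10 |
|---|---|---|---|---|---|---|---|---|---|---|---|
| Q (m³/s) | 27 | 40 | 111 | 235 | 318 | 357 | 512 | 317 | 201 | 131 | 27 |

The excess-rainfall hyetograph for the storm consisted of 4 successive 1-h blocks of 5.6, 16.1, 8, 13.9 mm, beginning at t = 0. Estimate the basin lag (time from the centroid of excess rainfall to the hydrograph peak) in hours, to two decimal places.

Centroid of excess rainfall: t_c = Σ P_i·t̄_i / ΣP_i = 2.1927 h (block centres at 0.5, 1.5, 2.5, 3.5 h).
Hydrograph peak occurs at t = 6 h, so basin lag t_L = 6 − 2.1927 = 3.81 h.

t_L ≈ 3.81 h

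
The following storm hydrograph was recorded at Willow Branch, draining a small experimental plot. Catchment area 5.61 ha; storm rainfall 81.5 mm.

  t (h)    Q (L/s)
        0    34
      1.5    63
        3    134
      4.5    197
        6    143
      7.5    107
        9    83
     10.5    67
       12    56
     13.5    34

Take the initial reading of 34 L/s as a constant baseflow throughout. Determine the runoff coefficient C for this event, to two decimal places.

C ≈ 0.68

ΣQ_DR = 578.0 L/s; V = ΣQ_DR·Δt = 3.121 × 10^6 L.
Runoff depth d = V / A = 55.64 mm.
C = d / P = 55.64 / 81.5 = 0.68.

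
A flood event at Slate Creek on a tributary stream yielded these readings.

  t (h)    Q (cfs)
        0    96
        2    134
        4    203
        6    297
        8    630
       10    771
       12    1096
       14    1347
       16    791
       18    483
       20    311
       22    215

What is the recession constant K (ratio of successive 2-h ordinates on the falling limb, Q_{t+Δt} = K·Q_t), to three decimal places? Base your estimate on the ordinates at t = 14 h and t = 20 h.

K ≈ 0.613

Using the recession-limb readings at t = 14 h and t = 20 h: Q falls from 1347 to 311 cfs over 3 intervals.
K = (Q₂/Q₁)^(1/3) = (311/1347)^(1/3) = 0.613.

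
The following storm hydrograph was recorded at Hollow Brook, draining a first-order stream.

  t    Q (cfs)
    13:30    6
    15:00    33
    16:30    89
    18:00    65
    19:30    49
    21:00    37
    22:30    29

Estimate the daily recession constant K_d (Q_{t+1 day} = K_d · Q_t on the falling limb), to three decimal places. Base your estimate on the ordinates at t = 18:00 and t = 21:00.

Between t = 18:00 and t = 21:00 the flow falls from 65 to 37 cfs over 2×1.5 h = 3 h.
Per-interval ratio K = (37/65)^(1/2) = 0.7545; K_d = K^(24/1.5) = 0.011.

K_d ≈ 0.011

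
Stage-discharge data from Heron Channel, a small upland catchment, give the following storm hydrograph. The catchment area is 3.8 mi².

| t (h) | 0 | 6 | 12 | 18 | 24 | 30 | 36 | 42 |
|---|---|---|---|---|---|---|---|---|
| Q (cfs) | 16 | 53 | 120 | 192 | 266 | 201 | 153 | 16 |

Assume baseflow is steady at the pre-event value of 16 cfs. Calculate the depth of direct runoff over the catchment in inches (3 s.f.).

d ≈ 2.18 in

Direct runoff: 0.0, 37.0, 104.0, 176.0, 250.0, 185.0, 137.0, 0.0 cfs; ΣQ_DR = 889.0 cfs.
V = ΣQ_DR · Δt = 889.0 × 21600 s = 1.920 × 10^7 ft³.
Over A = 3.8 mi², depth = V / A = 2.18 in.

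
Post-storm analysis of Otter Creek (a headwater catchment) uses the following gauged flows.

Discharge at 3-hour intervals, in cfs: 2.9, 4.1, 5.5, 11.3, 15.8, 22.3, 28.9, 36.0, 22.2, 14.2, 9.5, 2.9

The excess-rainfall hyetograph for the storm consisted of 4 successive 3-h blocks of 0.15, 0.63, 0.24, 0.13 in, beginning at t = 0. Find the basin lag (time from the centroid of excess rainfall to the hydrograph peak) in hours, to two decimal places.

Centroid of excess rainfall: t_c = Σ P_i·t̄_i / ΣP_i = 5.4130 h (block centres at 1.5, 4.5, 7.5, 10.5 h).
Hydrograph peak occurs at t = 21 h, so basin lag t_L = 21 − 5.4130 = 15.59 h.

t_L ≈ 15.59 h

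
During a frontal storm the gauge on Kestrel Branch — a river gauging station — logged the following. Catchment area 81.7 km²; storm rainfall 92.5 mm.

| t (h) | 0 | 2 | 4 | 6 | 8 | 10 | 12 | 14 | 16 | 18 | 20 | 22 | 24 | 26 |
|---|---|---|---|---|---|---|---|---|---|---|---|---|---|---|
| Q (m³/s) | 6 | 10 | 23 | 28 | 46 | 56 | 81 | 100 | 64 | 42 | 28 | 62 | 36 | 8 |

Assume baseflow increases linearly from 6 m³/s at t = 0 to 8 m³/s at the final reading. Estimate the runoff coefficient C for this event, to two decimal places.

ΣQ_DR = 492.0 m³/s; V = ΣQ_DR·Δt = 3.542 × 10^6 m³.
Runoff depth d = V / A = 43.36 mm.
C = d / P = 43.36 / 92.5 = 0.47.

C ≈ 0.47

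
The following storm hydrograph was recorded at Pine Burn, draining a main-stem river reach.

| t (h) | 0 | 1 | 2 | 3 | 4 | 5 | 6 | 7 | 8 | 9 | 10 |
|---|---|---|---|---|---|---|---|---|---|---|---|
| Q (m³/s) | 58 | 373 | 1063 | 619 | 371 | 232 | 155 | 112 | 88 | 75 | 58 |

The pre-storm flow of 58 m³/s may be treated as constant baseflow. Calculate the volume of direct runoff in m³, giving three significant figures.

V ≈ 9.24 × 10^6 m³

Direct-runoff ordinates (Q − Q_b): 0.0, 315.0, 1005.0, 561.0, 313.0, 174.0, 97.0, 54.0, 30.0, 17.0, 0.0 m³/s.
ΣQ_DR = 2566 m³/s.
With Δt = 1 h = 3600 s, V = ΣQ_DR · Δt = 2566 × 3600 = 9.24 × 10^6 m³.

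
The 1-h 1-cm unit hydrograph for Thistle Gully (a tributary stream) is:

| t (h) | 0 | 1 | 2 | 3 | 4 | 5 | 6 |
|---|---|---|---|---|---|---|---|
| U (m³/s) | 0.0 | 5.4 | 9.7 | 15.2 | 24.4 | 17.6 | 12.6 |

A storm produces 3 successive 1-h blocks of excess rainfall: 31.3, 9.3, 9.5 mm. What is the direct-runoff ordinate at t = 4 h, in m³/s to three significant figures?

Q ≈ 99.7 m³/s

By discrete convolution, Q_j = Σ (P_i / 10 mm) · U_{j−i}.
At t = 4 h (j=4): Q = (31.3/10)·24.4 + (9.3/10)·15.2 + (9.5/10)·9.7 = 99.7 m³/s.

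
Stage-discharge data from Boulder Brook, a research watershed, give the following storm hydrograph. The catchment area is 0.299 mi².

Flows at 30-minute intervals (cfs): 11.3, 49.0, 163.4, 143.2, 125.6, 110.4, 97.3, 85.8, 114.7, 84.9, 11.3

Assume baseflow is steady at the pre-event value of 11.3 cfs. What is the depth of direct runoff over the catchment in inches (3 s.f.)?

d ≈ 2.26 in

Direct runoff: 0.0, 37.7, 152.1, 131.9, 114.3, 99.1, 86.0, 74.5, 103.4, 73.6, 0.0 cfs; ΣQ_DR = 872.6 cfs.
V = ΣQ_DR · Δt = 872.6 × 1800 s = 1.571 × 10^6 ft³.
Over A = 0.299 mi², depth = V / A = 2.26 in.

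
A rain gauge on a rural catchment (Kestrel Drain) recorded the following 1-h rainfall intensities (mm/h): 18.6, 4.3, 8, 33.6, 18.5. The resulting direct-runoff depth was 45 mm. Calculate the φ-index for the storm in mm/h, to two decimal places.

Only the 3 blocks with intensity above φ contribute runoff: 18.6, 33.6, 18.5 mm/h.
Σ(I−φ)·Δt = d  ⇒  (18.6+33.6+18.5 − 3φ)·1 = 45
φ = (70.70 − 45/1) / 3 = 8.57 mm/h.

φ ≈ 8.57 mm/h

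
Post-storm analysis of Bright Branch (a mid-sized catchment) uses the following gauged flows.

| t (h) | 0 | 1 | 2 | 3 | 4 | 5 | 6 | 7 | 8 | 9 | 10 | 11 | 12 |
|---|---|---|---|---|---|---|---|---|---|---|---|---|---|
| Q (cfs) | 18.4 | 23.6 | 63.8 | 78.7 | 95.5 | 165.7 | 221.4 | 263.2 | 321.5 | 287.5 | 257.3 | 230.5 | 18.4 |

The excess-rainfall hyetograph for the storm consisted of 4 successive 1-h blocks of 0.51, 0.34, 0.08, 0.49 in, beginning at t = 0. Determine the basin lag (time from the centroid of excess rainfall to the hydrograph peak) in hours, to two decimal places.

Centroid of excess rainfall: t_c = Σ P_i·t̄_i / ΣP_i = 1.8873 h (block centres at 0.5, 1.5, 2.5, 3.5 h).
Hydrograph peak occurs at t = 8 h, so basin lag t_L = 8 − 1.8873 = 6.11 h.

t_L ≈ 6.11 h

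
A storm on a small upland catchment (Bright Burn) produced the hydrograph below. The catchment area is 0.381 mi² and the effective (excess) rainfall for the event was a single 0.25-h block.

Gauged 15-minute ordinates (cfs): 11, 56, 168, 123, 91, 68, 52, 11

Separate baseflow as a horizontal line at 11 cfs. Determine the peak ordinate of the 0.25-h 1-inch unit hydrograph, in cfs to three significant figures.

U_p ≈ 314 cfs

Direct runoff: 0.0, 45.0, 157.0, 112.0, 80.0, 57.0, 41.0, 0.0 cfs; ΣQ_DR = 492.0 cfs, peak = 157.0 cfs.
Runoff depth d = ΣQ_DR·Δt / A = 492.0 × 900 / (0.381 mi²) = 0.5003 in.
The 1-inch UH is the DRH scaled by (1 in)/d, so U_p = 157.0 × 1/0.5003 = 314 cfs.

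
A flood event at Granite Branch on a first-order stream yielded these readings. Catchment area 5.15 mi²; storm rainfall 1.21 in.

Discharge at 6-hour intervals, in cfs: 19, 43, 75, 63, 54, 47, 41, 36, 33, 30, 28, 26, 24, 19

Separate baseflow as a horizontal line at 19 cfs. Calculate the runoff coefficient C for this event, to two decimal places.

ΣQ_DR = 272.0 cfs; V = ΣQ_DR·Δt = 5.875 × 10^6 ft³.
Runoff depth d = V / A = 0.4911 in.
C = d / P = 0.4911 / 1.21 = 0.41.

C ≈ 0.41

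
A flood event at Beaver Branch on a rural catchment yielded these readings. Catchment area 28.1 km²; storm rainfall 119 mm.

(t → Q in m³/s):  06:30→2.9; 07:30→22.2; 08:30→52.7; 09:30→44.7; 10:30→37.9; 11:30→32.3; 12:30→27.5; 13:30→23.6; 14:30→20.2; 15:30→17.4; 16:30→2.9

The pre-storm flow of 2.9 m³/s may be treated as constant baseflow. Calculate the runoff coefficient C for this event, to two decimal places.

C ≈ 0.27

ΣQ_DR = 252.4 m³/s; V = ΣQ_DR·Δt = 9.086 × 10^5 m³.
Runoff depth d = V / A = 32.34 mm.
C = d / P = 32.34 / 119 = 0.27.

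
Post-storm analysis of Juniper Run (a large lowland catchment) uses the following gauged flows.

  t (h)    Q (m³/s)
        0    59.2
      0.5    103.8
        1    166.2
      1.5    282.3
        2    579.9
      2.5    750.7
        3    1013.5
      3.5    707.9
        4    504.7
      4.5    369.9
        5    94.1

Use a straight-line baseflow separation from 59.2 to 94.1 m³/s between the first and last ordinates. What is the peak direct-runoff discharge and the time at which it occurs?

Q_p = 933.36 m³/s at t = 3 h

Subtracting baseflow gives direct-runoff ordinates: 0.00, 41.11, 100.02, 212.63, 506.74, 674.05, 933.36, 624.27, 417.58, 279.29, 0.00 m³/s.
The maximum is 933.36 m³/s, occurring at the reading for t = 3 h.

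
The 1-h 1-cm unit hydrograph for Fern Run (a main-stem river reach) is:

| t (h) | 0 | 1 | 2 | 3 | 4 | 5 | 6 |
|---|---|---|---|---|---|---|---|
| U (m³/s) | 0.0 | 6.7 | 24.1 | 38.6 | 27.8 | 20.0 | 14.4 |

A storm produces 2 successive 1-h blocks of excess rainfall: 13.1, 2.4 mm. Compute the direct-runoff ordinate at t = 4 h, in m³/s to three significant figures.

By discrete convolution, Q_j = Σ (P_i / 10 mm) · U_{j−i}.
At t = 4 h (j=4): Q = (13.1/10)·27.8 + (2.4/10)·38.6 = 45.7 m³/s.

Q ≈ 45.7 m³/s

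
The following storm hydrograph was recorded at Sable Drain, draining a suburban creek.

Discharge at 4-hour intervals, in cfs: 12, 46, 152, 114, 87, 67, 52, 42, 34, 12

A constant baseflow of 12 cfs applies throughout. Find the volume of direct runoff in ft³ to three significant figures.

V ≈ 7.17 × 10^6 ft³

Direct-runoff ordinates (Q − Q_b): 0.0, 34.0, 140.0, 102.0, 75.0, 55.0, 40.0, 30.0, 22.0, 0.0 cfs.
ΣQ_DR = 498.0 cfs.
With Δt = 4 h = 14400 s, V = ΣQ_DR · Δt = 498.0 × 14400 = 7.17 × 10^6 ft³.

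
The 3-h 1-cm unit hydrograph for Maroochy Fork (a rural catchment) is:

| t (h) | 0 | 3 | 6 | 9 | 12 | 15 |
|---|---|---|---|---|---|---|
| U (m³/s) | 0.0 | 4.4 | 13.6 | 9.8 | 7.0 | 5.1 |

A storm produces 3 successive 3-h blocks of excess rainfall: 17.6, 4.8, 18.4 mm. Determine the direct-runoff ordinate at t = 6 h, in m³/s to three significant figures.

By discrete convolution, Q_j = Σ (P_i / 10 mm) · U_{j−i}.
At t = 6 h (j=2): Q = (17.6/10)·13.6 + (4.8/10)·4.4 + (18.4/10)·0.0 = 26.0 m³/s.

Q ≈ 26.0 m³/s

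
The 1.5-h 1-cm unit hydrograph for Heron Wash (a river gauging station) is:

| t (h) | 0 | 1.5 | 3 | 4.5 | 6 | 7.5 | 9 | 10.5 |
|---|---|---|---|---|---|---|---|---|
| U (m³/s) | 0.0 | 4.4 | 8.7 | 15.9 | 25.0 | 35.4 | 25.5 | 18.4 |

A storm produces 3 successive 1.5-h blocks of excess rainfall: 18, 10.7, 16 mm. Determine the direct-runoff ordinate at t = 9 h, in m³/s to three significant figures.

By discrete convolution, Q_j = Σ (P_i / 10 mm) · U_{j−i}.
At t = 9 h (j=6): Q = (18/10)·25.5 + (10.7/10)·35.4 + (16/10)·25.0 = 124 m³/s.

Q ≈ 124 m³/s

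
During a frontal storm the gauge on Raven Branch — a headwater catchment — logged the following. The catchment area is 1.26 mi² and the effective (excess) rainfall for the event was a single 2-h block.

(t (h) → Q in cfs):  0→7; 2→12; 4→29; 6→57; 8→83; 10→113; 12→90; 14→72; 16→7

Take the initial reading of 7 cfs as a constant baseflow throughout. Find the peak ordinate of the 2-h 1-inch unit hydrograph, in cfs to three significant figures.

Direct runoff: 0.0, 5.0, 22.0, 50.0, 76.0, 106.0, 83.0, 65.0, 0.0 cfs; ΣQ_DR = 407.0 cfs, peak = 106.0 cfs.
Runoff depth d = ΣQ_DR·Δt / A = 407.0 × 7200 / (1.26 mi²) = 1.001 in.
The 1-inch UH is the DRH scaled by (1 in)/d, so U_p = 106.0 × 1/1.001 = 106 cfs.

U_p ≈ 106 cfs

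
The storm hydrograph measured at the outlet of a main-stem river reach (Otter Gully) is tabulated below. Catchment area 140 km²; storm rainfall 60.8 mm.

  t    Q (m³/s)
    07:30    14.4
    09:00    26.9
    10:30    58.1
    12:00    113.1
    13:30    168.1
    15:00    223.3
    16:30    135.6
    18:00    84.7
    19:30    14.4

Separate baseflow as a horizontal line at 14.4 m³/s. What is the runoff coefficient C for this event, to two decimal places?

C ≈ 0.45

ΣQ_DR = 709.0 m³/s; V = ΣQ_DR·Δt = 3.829 × 10^6 m³.
Runoff depth d = V / A = 27.35 mm.
C = d / P = 27.35 / 60.8 = 0.45.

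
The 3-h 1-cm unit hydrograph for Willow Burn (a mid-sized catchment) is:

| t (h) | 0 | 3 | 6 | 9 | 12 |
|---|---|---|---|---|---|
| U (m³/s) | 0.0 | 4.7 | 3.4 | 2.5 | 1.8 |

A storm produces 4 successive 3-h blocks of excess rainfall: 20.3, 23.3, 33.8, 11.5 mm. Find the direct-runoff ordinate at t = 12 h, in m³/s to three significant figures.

Q ≈ 26.4 m³/s

By discrete convolution, Q_j = Σ (P_i / 10 mm) · U_{j−i}.
At t = 12 h (j=4): Q = (20.3/10)·1.8 + (23.3/10)·2.5 + (33.8/10)·3.4 + (11.5/10)·4.7 = 26.4 m³/s.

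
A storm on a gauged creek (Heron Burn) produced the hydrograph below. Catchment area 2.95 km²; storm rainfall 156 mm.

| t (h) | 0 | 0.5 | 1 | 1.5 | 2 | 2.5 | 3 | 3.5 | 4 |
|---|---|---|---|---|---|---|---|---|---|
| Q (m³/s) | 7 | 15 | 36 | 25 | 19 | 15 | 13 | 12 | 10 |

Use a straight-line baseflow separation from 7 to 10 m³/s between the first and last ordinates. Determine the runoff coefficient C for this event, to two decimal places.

ΣQ_DR = 75.50 m³/s; V = ΣQ_DR·Δt = 1.359 × 10^5 m³.
Runoff depth d = V / A = 46.07 mm.
C = d / P = 46.07 / 156 = 0.30.

C ≈ 0.30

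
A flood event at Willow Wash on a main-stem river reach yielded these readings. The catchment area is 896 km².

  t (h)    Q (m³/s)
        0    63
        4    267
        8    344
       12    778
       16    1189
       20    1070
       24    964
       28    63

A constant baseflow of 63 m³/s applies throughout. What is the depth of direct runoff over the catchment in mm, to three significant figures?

Direct runoff: 0.0, 204.0, 281.0, 715.0, 1126.0, 1007.0, 901.0, 0.0 m³/s; ΣQ_DR = 4234 m³/s.
V = ΣQ_DR · Δt = 4234 × 14400 s = 6.097 × 10^7 m³.
Over A = 896 km², depth = V / A = 68.0 mm.

d ≈ 68.0 mm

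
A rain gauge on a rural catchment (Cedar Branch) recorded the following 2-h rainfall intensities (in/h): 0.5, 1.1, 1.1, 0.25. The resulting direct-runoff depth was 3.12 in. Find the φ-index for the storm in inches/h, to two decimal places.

φ ≈ 0.38 in/h

Only the 3 blocks with intensity above φ contribute runoff: 0.5, 1.1, 1.1 in/h.
Σ(I−φ)·Δt = d  ⇒  (0.5+1.1+1.1 − 3φ)·2 = 3.12
φ = (2.700 − 3.12/2) / 3 = 0.38 in/h.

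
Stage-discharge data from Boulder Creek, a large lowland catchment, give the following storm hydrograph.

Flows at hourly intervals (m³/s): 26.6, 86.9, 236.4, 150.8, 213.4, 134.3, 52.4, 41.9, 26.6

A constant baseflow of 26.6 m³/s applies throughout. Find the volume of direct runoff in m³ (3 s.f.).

V ≈ 2.63 × 10^6 m³

Direct-runoff ordinates (Q − Q_b): 0.0, 60.3, 209.8, 124.2, 186.8, 107.7, 25.8, 15.3, 0.0 m³/s.
ΣQ_DR = 729.9 m³/s.
With Δt = 1 h = 3600 s, V = ΣQ_DR · Δt = 729.9 × 3600 = 2.63 × 10^6 m³.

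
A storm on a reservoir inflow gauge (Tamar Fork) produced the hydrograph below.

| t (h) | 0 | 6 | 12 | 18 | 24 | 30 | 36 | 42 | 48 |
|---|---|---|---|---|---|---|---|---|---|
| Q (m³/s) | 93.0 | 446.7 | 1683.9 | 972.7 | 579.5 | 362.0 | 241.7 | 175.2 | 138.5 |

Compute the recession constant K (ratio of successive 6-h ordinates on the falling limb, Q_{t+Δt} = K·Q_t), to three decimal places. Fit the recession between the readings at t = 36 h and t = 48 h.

Using the recession-limb readings at t = 36 h and t = 48 h: Q falls from 241.7 to 138.5 m³/s over 2 intervals.
K = (Q₂/Q₁)^(1/2) = (138.5/241.7)^(1/2) = 0.757.

K ≈ 0.757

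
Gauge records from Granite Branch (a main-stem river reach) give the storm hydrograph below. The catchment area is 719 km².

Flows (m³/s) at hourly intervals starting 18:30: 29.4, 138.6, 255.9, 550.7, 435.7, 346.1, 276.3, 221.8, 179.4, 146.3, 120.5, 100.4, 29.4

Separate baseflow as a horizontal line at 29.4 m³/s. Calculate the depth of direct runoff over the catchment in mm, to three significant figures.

d ≈ 12.3 mm

Direct runoff: 0.0, 109.2, 226.5, 521.3, 406.3, 316.7, 246.9, 192.4, 150.0, 116.9, 91.1, 71.0, 0.0 m³/s; ΣQ_DR = 2448 m³/s.
V = ΣQ_DR · Δt = 2448 × 3600 s = 8.814 × 10^6 m³.
Over A = 719 km², depth = V / A = 12.3 mm.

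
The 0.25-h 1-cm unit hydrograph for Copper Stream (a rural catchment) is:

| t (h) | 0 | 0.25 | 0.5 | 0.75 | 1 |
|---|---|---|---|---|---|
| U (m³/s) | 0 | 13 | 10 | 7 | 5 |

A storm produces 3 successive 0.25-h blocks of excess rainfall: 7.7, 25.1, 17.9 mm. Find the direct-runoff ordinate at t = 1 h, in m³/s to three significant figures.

Q ≈ 39.3 m³/s

By discrete convolution, Q_j = Σ (P_i / 10 mm) · U_{j−i}.
At t = 1 h (j=4): Q = (7.7/10)·5 + (25.1/10)·7 + (17.9/10)·10 = 39.3 m³/s.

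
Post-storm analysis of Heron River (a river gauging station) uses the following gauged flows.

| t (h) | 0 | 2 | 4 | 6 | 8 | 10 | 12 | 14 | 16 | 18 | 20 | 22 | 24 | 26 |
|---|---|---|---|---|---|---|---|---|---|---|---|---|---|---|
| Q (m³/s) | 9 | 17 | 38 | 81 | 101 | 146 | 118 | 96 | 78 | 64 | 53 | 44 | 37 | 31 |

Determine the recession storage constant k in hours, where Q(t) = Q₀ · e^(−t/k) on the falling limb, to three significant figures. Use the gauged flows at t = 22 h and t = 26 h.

On the falling limb, Q drops from 44 to 31 m³/s between t = 22 h and t = 26 h (Δt = 4 h).
k = −Δt / ln(Q₂/Q₁) = −4 / ln(31/44) = 11.4 h.

k ≈ 11.4 h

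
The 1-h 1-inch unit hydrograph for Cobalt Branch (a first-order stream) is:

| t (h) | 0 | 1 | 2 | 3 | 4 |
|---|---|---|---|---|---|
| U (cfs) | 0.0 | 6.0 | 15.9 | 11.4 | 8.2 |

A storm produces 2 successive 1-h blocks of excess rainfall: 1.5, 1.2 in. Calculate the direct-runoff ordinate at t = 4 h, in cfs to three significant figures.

Q ≈ 26.0 cfs

By discrete convolution, Q_j = Σ (P_i / 1 in) · U_{j−i}.
At t = 4 h (j=4): Q = (1.5/1)·8.2 + (1.2/1)·11.4 = 26.0 cfs.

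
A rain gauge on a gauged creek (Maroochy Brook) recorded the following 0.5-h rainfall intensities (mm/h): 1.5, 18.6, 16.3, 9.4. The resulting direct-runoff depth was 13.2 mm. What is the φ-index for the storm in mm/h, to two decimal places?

φ ≈ 5.97 mm/h

Only the 3 blocks with intensity above φ contribute runoff: 18.6, 16.3, 9.4 mm/h.
Σ(I−φ)·Δt = d  ⇒  (18.6+16.3+9.4 − 3φ)·0.5 = 13.2
φ = (44.30 − 13.2/0.5) / 3 = 5.97 mm/h.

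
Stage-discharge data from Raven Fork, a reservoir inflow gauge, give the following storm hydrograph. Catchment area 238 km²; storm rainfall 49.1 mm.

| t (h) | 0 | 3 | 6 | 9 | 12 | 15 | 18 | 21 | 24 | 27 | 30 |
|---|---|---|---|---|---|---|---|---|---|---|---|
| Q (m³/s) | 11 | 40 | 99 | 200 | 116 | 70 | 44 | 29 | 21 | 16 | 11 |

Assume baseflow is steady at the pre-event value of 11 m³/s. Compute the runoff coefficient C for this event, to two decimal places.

C ≈ 0.50

ΣQ_DR = 536.0 m³/s; V = ΣQ_DR·Δt = 5.789 × 10^6 m³.
Runoff depth d = V / A = 24.32 mm.
C = d / P = 24.32 / 49.1 = 0.50.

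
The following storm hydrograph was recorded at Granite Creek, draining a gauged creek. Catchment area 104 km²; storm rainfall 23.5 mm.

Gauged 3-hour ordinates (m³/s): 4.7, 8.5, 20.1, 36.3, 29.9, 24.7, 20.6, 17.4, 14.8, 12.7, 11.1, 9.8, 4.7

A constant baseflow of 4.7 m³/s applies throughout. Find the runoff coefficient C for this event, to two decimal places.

C ≈ 0.68

ΣQ_DR = 154.2 m³/s; V = ΣQ_DR·Δt = 1.665 × 10^6 m³.
Runoff depth d = V / A = 16.01 mm.
C = d / P = 16.01 / 23.5 = 0.68.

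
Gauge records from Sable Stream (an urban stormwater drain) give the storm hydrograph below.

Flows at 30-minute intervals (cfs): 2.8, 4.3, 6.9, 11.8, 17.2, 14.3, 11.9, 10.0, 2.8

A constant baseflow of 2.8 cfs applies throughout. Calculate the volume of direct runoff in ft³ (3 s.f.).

Direct-runoff ordinates (Q − Q_b): 0.0, 1.5, 4.1, 9.0, 14.4, 11.5, 9.1, 7.2, 0.0 cfs.
ΣQ_DR = 56.80 cfs.
With Δt = 0.5 h = 1800 s, V = ΣQ_DR · Δt = 56.80 × 1800 = 1.02 × 10^5 ft³.

V ≈ 1.02 × 10^5 ft³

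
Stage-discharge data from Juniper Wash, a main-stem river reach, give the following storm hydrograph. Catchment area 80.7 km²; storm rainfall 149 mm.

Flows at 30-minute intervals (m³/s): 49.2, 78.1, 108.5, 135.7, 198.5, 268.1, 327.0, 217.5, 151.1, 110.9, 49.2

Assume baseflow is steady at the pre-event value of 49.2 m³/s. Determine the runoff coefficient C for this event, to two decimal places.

ΣQ_DR = 1153 m³/s; V = ΣQ_DR·Δt = 2.075 × 10^6 m³.
Runoff depth d = V / A = 25.71 mm.
C = d / P = 25.71 / 149 = 0.17.

C ≈ 0.17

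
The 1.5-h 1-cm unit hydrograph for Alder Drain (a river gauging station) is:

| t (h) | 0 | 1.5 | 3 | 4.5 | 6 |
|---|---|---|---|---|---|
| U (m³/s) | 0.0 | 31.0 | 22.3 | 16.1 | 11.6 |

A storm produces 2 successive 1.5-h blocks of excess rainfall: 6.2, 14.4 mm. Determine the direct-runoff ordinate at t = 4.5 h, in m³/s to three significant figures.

Q ≈ 42.1 m³/s

By discrete convolution, Q_j = Σ (P_i / 10 mm) · U_{j−i}.
At t = 4.5 h (j=3): Q = (6.2/10)·16.1 + (14.4/10)·22.3 = 42.1 m³/s.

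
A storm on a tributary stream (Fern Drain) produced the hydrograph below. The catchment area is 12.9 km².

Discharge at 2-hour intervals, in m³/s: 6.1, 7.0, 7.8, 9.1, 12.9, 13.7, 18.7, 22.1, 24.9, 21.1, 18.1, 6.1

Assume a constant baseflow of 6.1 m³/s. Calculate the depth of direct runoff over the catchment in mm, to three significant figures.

d ≈ 52.7 mm

Direct runoff: 0.0, 0.9, 1.7, 3.0, 6.8, 7.6, 12.6, 16.0, 18.8, 15.0, 12.0, 0.0 m³/s; ΣQ_DR = 94.40 m³/s.
V = ΣQ_DR · Δt = 94.40 × 7200 s = 6.797 × 10^5 m³.
Over A = 12.9 km², depth = V / A = 52.7 mm.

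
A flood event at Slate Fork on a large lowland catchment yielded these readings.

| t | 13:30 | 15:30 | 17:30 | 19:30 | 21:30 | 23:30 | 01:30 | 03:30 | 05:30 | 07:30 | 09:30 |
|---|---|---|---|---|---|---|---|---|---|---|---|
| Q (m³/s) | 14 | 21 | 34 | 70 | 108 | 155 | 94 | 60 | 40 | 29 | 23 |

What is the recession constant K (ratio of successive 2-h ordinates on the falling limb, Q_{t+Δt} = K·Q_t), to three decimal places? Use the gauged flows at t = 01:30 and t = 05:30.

Using the recession-limb readings at t = 01:30 and t = 05:30: Q falls from 94 to 40 m³/s over 2 intervals.
K = (Q₂/Q₁)^(1/2) = (40/94)^(1/2) = 0.652.

K ≈ 0.652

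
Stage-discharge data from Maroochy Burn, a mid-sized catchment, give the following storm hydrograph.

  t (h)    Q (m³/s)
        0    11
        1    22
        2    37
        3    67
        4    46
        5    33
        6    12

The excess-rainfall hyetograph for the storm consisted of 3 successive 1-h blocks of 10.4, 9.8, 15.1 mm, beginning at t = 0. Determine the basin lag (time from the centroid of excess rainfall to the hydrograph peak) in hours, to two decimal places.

Centroid of excess rainfall: t_c = Σ P_i·t̄_i / ΣP_i = 1.6331 h (block centres at 0.5, 1.5, 2.5 h).
Hydrograph peak occurs at t = 3 h, so basin lag t_L = 3 − 1.6331 = 1.37 h.

t_L ≈ 1.37 h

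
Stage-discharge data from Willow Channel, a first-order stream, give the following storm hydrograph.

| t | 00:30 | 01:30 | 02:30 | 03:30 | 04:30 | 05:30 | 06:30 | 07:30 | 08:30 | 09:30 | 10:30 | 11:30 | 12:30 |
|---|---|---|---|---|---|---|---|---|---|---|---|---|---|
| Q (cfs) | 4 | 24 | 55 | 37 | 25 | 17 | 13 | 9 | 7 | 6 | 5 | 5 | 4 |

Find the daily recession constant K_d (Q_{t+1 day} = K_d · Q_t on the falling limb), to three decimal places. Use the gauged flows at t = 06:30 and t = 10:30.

Between t = 06:30 and t = 10:30 the flow falls from 13 to 5 cfs over 4×1 h = 4 h.
Per-interval ratio K = (5/13)^(1/4) = 0.7875; K_d = K^(24/1) = 0.003.

K_d ≈ 0.003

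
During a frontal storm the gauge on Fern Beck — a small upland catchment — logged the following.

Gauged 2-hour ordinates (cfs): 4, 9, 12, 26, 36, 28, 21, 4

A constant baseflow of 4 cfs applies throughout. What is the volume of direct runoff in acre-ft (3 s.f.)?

V ≈ 17.9 acre-ft

Direct-runoff ordinates (Q − Q_b): 0.0, 5.0, 8.0, 22.0, 32.0, 24.0, 17.0, 0.0 cfs.
ΣQ_DR = 108.0 cfs.
With Δt = 2 h = 7200 s, V = ΣQ_DR · Δt = 108.0 × 7200 = 7.78 × 10^5 ft³ = 17.9 acre-ft.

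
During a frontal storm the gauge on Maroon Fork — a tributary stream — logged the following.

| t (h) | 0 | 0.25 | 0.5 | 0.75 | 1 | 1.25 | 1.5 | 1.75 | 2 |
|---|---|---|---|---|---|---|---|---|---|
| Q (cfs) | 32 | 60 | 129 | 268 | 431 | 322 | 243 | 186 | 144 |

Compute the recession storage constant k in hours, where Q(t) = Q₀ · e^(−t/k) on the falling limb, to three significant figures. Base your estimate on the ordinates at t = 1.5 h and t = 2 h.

On the falling limb, Q drops from 243 to 144 cfs between t = 1.5 h and t = 2 h (Δt = 0.5 h).
k = −Δt / ln(Q₂/Q₁) = −0.5 / ln(144/243) = 0.956 h.

k ≈ 0.956 h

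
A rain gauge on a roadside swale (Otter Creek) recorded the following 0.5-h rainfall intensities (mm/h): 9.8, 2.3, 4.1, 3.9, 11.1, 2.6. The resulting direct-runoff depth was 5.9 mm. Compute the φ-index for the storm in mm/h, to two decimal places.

Only the 2 blocks with intensity above φ contribute runoff: 9.8, 11.1 mm/h.
Σ(I−φ)·Δt = d  ⇒  (9.8+11.1 − 2φ)·0.5 = 5.9
φ = (20.90 − 5.9/0.5) / 2 = 4.55 mm/h.

φ ≈ 4.55 mm/h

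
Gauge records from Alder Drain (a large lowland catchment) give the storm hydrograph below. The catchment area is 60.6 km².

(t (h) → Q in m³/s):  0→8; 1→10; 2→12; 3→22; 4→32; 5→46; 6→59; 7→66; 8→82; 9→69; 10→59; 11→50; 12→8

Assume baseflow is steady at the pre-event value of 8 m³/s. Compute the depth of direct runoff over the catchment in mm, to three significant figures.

d ≈ 24.9 mm

Direct runoff: 0.0, 2.0, 4.0, 14.0, 24.0, 38.0, 51.0, 58.0, 74.0, 61.0, 51.0, 42.0, 0.0 m³/s; ΣQ_DR = 419.0 m³/s.
V = ΣQ_DR · Δt = 419.0 × 3600 s = 1.508 × 10^6 m³.
Over A = 60.6 km², depth = V / A = 24.9 mm.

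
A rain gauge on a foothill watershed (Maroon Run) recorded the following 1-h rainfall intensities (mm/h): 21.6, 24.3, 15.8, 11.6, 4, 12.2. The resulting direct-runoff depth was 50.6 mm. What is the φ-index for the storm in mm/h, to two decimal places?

φ ≈ 6.98 mm/h

Only the 5 blocks with intensity above φ contribute runoff: 21.6, 24.3, 15.8, 11.6, 12.2 mm/h.
Σ(I−φ)·Δt = d  ⇒  (21.6+24.3+15.8+11.6+12.2 − 5φ)·1 = 50.6
φ = (85.50 − 50.6/1) / 5 = 6.98 mm/h.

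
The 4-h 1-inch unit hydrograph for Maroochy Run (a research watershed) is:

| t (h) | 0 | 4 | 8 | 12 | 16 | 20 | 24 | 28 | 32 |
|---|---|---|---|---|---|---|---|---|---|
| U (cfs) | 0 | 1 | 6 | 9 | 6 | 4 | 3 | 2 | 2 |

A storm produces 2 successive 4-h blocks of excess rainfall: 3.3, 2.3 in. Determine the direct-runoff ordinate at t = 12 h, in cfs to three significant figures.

Q ≈ 43.5 cfs

By discrete convolution, Q_j = Σ (P_i / 1 in) · U_{j−i}.
At t = 12 h (j=3): Q = (3.3/1)·9 + (2.3/1)·6 = 43.5 cfs.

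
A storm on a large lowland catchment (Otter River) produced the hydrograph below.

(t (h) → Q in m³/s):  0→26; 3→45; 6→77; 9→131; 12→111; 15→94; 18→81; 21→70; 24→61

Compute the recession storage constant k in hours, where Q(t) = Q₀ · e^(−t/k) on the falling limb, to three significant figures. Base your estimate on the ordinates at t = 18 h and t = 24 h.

k ≈ 21.2 h

On the falling limb, Q drops from 81 to 61 m³/s between t = 18 h and t = 24 h (Δt = 6 h).
k = −Δt / ln(Q₂/Q₁) = −6 / ln(61/81) = 21.2 h.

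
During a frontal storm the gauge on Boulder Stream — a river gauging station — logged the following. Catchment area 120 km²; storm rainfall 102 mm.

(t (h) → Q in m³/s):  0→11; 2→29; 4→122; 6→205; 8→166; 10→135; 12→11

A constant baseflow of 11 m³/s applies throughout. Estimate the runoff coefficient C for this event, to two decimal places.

C ≈ 0.35

ΣQ_DR = 602.0 m³/s; V = ΣQ_DR·Δt = 4.334 × 10^6 m³.
Runoff depth d = V / A = 36.12 mm.
C = d / P = 36.12 / 102 = 0.35.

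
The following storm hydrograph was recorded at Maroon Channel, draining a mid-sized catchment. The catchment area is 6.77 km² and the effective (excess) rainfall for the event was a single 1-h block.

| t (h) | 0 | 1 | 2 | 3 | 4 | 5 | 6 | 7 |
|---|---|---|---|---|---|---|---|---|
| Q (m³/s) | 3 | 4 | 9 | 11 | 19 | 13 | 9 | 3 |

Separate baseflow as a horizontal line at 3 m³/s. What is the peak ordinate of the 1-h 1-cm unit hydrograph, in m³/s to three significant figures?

Direct runoff: 0.0, 1.0, 6.0, 8.0, 16.0, 10.0, 6.0, 0.0 m³/s; ΣQ_DR = 47.00 m³/s, peak = 16.0 m³/s.
Runoff depth d = ΣQ_DR·Δt / A = 47.00 × 3600 / (6.77 km²) = 24.99 mm.
The 1-cm UH is the DRH scaled by (10 mm)/d, so U_p = 16.0 × 10/24.99 = 6.40 m³/s.

U_p ≈ 6.40 m³/s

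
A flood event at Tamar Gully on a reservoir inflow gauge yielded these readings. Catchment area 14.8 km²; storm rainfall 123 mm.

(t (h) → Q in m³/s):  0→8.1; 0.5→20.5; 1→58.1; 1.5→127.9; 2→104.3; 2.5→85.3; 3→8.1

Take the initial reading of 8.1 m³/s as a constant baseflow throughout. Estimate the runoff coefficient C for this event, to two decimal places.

ΣQ_DR = 355.6 m³/s; V = ΣQ_DR·Δt = 6.401 × 10^5 m³.
Runoff depth d = V / A = 43.25 mm.
C = d / P = 43.25 / 123 = 0.35.

C ≈ 0.35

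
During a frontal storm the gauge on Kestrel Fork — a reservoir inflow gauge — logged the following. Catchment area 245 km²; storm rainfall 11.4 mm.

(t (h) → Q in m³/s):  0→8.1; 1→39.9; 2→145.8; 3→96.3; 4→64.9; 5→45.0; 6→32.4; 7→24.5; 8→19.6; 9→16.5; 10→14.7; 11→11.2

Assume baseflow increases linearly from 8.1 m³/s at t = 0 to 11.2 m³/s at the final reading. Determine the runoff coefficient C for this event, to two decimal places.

C ≈ 0.52

ΣQ_DR = 403.1 m³/s; V = ΣQ_DR·Δt = 1.451 × 10^6 m³.
Runoff depth d = V / A = 5.923 mm.
C = d / P = 5.923 / 11.4 = 0.52.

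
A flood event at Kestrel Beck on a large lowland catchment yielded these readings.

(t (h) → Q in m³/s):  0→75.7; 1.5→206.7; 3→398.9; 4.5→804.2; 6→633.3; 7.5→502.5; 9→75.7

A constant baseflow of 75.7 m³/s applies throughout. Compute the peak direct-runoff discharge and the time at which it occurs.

Subtracting baseflow gives direct-runoff ordinates: 0.0, 131.0, 323.2, 728.5, 557.6, 426.8, 0.0 m³/s.
The maximum is 728.5 m³/s, occurring at the reading for t = 4.5 h.

Q_p = 728.5 m³/s at t = 4.5 h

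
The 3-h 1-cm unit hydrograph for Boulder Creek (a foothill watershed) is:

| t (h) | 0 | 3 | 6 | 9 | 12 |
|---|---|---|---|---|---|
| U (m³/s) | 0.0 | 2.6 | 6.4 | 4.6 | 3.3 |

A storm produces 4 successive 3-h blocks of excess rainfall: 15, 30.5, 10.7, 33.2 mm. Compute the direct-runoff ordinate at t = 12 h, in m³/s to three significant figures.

Q ≈ 34.5 m³/s

By discrete convolution, Q_j = Σ (P_i / 10 mm) · U_{j−i}.
At t = 12 h (j=4): Q = (15/10)·3.3 + (30.5/10)·4.6 + (10.7/10)·6.4 + (33.2/10)·2.6 = 34.5 m³/s.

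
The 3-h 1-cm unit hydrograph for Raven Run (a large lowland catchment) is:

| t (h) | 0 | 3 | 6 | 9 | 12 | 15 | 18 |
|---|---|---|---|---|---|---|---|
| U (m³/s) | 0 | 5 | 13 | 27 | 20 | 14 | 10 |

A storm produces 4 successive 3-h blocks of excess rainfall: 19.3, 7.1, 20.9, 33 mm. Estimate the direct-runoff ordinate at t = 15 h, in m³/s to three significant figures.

Q ≈ 141 m³/s

By discrete convolution, Q_j = Σ (P_i / 10 mm) · U_{j−i}.
At t = 15 h (j=5): Q = (19.3/10)·14 + (7.1/10)·20 + (20.9/10)·27 + (33/10)·13 = 141 m³/s.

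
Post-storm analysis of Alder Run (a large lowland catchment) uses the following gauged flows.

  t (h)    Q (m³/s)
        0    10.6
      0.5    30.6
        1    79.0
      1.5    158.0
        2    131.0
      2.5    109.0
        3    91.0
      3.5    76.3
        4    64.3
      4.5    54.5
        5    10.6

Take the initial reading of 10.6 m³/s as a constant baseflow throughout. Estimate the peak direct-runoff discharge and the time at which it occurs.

Q_p = 147.4 m³/s at t = 1.5 h

Subtracting baseflow gives direct-runoff ordinates: 0.0, 20.0, 68.4, 147.4, 120.4, 98.4, 80.4, 65.7, 53.7, 43.9, 0.0 m³/s.
The maximum is 147.4 m³/s, occurring at the reading for t = 1.5 h.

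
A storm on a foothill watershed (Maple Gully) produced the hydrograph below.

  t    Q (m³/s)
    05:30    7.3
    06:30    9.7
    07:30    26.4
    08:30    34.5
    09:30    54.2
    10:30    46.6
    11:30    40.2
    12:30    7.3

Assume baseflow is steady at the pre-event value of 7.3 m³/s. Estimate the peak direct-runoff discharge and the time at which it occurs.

Q_p = 46.9 m³/s at t = 09:30

Subtracting baseflow gives direct-runoff ordinates: 0.0, 2.4, 19.1, 27.2, 46.9, 39.3, 32.9, 0.0 m³/s.
The maximum is 46.9 m³/s, occurring at the reading for t = 09:30.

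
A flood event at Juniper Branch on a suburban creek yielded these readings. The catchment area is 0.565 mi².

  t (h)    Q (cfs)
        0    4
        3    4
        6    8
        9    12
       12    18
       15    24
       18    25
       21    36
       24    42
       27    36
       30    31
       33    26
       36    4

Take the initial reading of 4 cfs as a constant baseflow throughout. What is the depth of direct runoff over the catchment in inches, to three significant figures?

d ≈ 1.79 in

Direct runoff: 0.0, 0.0, 4.0, 8.0, 14.0, 20.0, 21.0, 32.0, 38.0, 32.0, 27.0, 22.0, 0.0 cfs; ΣQ_DR = 218.0 cfs.
V = ΣQ_DR · Δt = 218.0 × 10800 s = 2.354 × 10^6 ft³.
Over A = 0.565 mi², depth = V / A = 1.79 in.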